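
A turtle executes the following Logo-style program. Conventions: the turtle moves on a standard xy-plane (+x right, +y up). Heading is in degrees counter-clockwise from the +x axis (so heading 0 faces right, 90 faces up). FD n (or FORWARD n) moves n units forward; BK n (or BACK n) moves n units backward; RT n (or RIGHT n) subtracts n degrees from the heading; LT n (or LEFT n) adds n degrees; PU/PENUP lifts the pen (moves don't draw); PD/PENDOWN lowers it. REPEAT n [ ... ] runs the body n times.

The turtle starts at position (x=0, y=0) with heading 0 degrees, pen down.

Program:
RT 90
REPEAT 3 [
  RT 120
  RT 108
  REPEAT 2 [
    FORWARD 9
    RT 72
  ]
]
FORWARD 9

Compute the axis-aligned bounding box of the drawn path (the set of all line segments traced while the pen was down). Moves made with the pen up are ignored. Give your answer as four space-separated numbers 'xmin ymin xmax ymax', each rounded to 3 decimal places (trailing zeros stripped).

Answer: 0 -11.781 42.815 6.022

Derivation:
Executing turtle program step by step:
Start: pos=(0,0), heading=0, pen down
RT 90: heading 0 -> 270
REPEAT 3 [
  -- iteration 1/3 --
  RT 120: heading 270 -> 150
  RT 108: heading 150 -> 42
  REPEAT 2 [
    -- iteration 1/2 --
    FD 9: (0,0) -> (6.688,6.022) [heading=42, draw]
    RT 72: heading 42 -> 330
    -- iteration 2/2 --
    FD 9: (6.688,6.022) -> (14.483,1.522) [heading=330, draw]
    RT 72: heading 330 -> 258
  ]
  -- iteration 2/3 --
  RT 120: heading 258 -> 138
  RT 108: heading 138 -> 30
  REPEAT 2 [
    -- iteration 1/2 --
    FD 9: (14.483,1.522) -> (22.277,6.022) [heading=30, draw]
    RT 72: heading 30 -> 318
    -- iteration 2/2 --
    FD 9: (22.277,6.022) -> (28.965,0) [heading=318, draw]
    RT 72: heading 318 -> 246
  ]
  -- iteration 3/3 --
  RT 120: heading 246 -> 126
  RT 108: heading 126 -> 18
  REPEAT 2 [
    -- iteration 1/2 --
    FD 9: (28.965,0) -> (37.525,2.781) [heading=18, draw]
    RT 72: heading 18 -> 306
    -- iteration 2/2 --
    FD 9: (37.525,2.781) -> (42.815,-4.5) [heading=306, draw]
    RT 72: heading 306 -> 234
  ]
]
FD 9: (42.815,-4.5) -> (37.525,-11.781) [heading=234, draw]
Final: pos=(37.525,-11.781), heading=234, 7 segment(s) drawn

Segment endpoints: x in {0, 6.688, 14.483, 22.277, 28.965, 37.525, 37.525, 42.815}, y in {-11.781, -4.5, 0, 0, 1.522, 2.781, 6.022, 6.022}
xmin=0, ymin=-11.781, xmax=42.815, ymax=6.022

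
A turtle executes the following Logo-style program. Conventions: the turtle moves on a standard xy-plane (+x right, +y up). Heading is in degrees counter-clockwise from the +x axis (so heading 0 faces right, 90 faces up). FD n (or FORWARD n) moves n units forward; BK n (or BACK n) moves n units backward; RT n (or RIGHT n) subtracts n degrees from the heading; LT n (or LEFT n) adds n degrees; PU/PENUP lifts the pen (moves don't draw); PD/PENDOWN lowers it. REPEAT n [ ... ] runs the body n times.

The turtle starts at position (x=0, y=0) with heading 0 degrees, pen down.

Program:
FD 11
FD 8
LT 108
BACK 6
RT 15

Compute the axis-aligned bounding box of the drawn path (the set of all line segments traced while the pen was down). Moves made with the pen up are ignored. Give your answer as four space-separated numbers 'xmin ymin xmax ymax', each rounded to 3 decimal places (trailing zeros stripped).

Executing turtle program step by step:
Start: pos=(0,0), heading=0, pen down
FD 11: (0,0) -> (11,0) [heading=0, draw]
FD 8: (11,0) -> (19,0) [heading=0, draw]
LT 108: heading 0 -> 108
BK 6: (19,0) -> (20.854,-5.706) [heading=108, draw]
RT 15: heading 108 -> 93
Final: pos=(20.854,-5.706), heading=93, 3 segment(s) drawn

Segment endpoints: x in {0, 11, 19, 20.854}, y in {-5.706, 0}
xmin=0, ymin=-5.706, xmax=20.854, ymax=0

Answer: 0 -5.706 20.854 0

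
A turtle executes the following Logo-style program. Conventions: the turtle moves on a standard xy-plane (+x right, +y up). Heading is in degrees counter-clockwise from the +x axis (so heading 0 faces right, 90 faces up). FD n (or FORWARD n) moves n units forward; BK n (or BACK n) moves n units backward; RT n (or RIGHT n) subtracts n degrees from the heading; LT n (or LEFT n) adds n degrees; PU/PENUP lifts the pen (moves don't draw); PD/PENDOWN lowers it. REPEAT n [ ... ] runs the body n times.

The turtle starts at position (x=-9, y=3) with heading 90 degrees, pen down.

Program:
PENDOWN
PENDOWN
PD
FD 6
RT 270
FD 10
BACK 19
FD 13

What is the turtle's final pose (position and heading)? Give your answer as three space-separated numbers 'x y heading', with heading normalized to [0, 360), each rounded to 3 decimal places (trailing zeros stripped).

Executing turtle program step by step:
Start: pos=(-9,3), heading=90, pen down
PD: pen down
PD: pen down
PD: pen down
FD 6: (-9,3) -> (-9,9) [heading=90, draw]
RT 270: heading 90 -> 180
FD 10: (-9,9) -> (-19,9) [heading=180, draw]
BK 19: (-19,9) -> (0,9) [heading=180, draw]
FD 13: (0,9) -> (-13,9) [heading=180, draw]
Final: pos=(-13,9), heading=180, 4 segment(s) drawn

Answer: -13 9 180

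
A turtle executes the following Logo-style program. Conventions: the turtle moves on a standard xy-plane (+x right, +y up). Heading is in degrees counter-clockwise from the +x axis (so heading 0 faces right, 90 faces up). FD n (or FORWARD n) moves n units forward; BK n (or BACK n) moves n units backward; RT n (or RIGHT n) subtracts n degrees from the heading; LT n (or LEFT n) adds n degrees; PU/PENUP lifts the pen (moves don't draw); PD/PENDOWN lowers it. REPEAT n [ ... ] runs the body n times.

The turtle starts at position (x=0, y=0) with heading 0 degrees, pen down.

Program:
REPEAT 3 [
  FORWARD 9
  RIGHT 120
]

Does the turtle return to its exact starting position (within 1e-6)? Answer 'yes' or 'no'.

Answer: yes

Derivation:
Executing turtle program step by step:
Start: pos=(0,0), heading=0, pen down
REPEAT 3 [
  -- iteration 1/3 --
  FD 9: (0,0) -> (9,0) [heading=0, draw]
  RT 120: heading 0 -> 240
  -- iteration 2/3 --
  FD 9: (9,0) -> (4.5,-7.794) [heading=240, draw]
  RT 120: heading 240 -> 120
  -- iteration 3/3 --
  FD 9: (4.5,-7.794) -> (0,0) [heading=120, draw]
  RT 120: heading 120 -> 0
]
Final: pos=(0,0), heading=0, 3 segment(s) drawn

Start position: (0, 0)
Final position: (0, 0)
Distance = 0; < 1e-6 -> CLOSED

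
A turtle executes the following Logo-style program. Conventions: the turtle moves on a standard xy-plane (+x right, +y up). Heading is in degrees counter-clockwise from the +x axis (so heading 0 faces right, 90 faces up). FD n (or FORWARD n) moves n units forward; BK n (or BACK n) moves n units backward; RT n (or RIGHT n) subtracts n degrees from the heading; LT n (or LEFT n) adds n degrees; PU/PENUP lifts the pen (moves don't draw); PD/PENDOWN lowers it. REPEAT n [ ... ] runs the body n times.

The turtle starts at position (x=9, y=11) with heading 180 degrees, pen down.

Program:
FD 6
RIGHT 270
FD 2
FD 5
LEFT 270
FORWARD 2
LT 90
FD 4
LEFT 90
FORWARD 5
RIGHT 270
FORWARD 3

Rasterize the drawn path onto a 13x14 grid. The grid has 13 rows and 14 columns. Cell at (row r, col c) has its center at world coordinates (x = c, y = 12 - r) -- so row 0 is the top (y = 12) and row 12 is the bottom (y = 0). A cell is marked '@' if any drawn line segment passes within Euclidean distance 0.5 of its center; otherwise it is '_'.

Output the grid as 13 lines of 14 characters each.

Answer: ______________
___@@@@@@@____
___@__________
___@__________
___@__________
___@__________
___@__________
___@__________
_@@@__________
_@____@_______
_@____@_______
_@____@_______
_@@@@@@_______

Derivation:
Segment 0: (9,11) -> (3,11)
Segment 1: (3,11) -> (3,9)
Segment 2: (3,9) -> (3,4)
Segment 3: (3,4) -> (1,4)
Segment 4: (1,4) -> (1,0)
Segment 5: (1,0) -> (6,-0)
Segment 6: (6,-0) -> (6,3)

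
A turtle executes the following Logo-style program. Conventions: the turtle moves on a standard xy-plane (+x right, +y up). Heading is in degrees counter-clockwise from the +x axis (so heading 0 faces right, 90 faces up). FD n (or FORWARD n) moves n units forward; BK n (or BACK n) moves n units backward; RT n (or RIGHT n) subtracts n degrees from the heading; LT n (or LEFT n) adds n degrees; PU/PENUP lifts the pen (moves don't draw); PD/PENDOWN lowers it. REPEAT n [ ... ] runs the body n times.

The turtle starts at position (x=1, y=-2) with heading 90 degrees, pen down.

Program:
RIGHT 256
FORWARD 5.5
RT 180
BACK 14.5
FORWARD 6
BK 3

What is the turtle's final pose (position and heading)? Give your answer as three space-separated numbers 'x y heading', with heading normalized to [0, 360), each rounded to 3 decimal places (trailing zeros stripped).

Answer: -15.495 -6.113 14

Derivation:
Executing turtle program step by step:
Start: pos=(1,-2), heading=90, pen down
RT 256: heading 90 -> 194
FD 5.5: (1,-2) -> (-4.337,-3.331) [heading=194, draw]
RT 180: heading 194 -> 14
BK 14.5: (-4.337,-3.331) -> (-18.406,-6.838) [heading=14, draw]
FD 6: (-18.406,-6.838) -> (-12.584,-5.387) [heading=14, draw]
BK 3: (-12.584,-5.387) -> (-15.495,-6.113) [heading=14, draw]
Final: pos=(-15.495,-6.113), heading=14, 4 segment(s) drawn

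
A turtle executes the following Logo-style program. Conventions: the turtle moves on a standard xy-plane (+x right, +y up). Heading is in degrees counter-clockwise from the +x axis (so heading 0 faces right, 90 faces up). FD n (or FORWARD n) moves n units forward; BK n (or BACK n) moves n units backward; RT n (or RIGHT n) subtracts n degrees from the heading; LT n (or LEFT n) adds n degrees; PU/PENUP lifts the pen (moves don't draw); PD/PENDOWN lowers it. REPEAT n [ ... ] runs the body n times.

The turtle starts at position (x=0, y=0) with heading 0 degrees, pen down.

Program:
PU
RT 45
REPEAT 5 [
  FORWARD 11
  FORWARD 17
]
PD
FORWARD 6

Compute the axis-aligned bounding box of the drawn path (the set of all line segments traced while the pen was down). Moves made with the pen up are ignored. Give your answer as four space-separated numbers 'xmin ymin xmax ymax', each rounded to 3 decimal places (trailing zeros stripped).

Answer: 98.995 -103.238 103.238 -98.995

Derivation:
Executing turtle program step by step:
Start: pos=(0,0), heading=0, pen down
PU: pen up
RT 45: heading 0 -> 315
REPEAT 5 [
  -- iteration 1/5 --
  FD 11: (0,0) -> (7.778,-7.778) [heading=315, move]
  FD 17: (7.778,-7.778) -> (19.799,-19.799) [heading=315, move]
  -- iteration 2/5 --
  FD 11: (19.799,-19.799) -> (27.577,-27.577) [heading=315, move]
  FD 17: (27.577,-27.577) -> (39.598,-39.598) [heading=315, move]
  -- iteration 3/5 --
  FD 11: (39.598,-39.598) -> (47.376,-47.376) [heading=315, move]
  FD 17: (47.376,-47.376) -> (59.397,-59.397) [heading=315, move]
  -- iteration 4/5 --
  FD 11: (59.397,-59.397) -> (67.175,-67.175) [heading=315, move]
  FD 17: (67.175,-67.175) -> (79.196,-79.196) [heading=315, move]
  -- iteration 5/5 --
  FD 11: (79.196,-79.196) -> (86.974,-86.974) [heading=315, move]
  FD 17: (86.974,-86.974) -> (98.995,-98.995) [heading=315, move]
]
PD: pen down
FD 6: (98.995,-98.995) -> (103.238,-103.238) [heading=315, draw]
Final: pos=(103.238,-103.238), heading=315, 1 segment(s) drawn

Segment endpoints: x in {98.995, 103.238}, y in {-103.238, -98.995}
xmin=98.995, ymin=-103.238, xmax=103.238, ymax=-98.995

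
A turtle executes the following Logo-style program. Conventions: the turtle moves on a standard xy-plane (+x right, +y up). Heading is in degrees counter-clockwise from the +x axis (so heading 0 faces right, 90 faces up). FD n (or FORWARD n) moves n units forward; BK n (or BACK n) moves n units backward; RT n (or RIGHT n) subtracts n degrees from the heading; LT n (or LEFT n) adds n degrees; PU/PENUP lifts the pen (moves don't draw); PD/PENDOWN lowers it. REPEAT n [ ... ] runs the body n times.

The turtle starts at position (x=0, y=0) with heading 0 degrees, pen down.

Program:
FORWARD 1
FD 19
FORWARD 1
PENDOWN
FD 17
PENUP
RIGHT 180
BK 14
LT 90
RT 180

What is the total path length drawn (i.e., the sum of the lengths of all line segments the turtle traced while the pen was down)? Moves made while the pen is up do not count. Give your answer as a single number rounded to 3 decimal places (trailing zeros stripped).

Executing turtle program step by step:
Start: pos=(0,0), heading=0, pen down
FD 1: (0,0) -> (1,0) [heading=0, draw]
FD 19: (1,0) -> (20,0) [heading=0, draw]
FD 1: (20,0) -> (21,0) [heading=0, draw]
PD: pen down
FD 17: (21,0) -> (38,0) [heading=0, draw]
PU: pen up
RT 180: heading 0 -> 180
BK 14: (38,0) -> (52,0) [heading=180, move]
LT 90: heading 180 -> 270
RT 180: heading 270 -> 90
Final: pos=(52,0), heading=90, 4 segment(s) drawn

Segment lengths:
  seg 1: (0,0) -> (1,0), length = 1
  seg 2: (1,0) -> (20,0), length = 19
  seg 3: (20,0) -> (21,0), length = 1
  seg 4: (21,0) -> (38,0), length = 17
Total = 38

Answer: 38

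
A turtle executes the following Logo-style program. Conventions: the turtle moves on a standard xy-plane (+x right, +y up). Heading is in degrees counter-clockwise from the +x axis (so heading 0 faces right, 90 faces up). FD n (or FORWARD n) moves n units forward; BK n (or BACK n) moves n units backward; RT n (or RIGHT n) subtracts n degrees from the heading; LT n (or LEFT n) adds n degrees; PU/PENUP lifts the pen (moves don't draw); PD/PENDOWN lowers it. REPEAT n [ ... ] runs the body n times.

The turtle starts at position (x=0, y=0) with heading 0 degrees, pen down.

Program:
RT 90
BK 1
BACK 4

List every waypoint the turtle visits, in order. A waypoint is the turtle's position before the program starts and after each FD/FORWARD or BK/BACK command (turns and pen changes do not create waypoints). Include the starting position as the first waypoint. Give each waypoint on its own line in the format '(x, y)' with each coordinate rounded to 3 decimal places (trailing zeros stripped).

Executing turtle program step by step:
Start: pos=(0,0), heading=0, pen down
RT 90: heading 0 -> 270
BK 1: (0,0) -> (0,1) [heading=270, draw]
BK 4: (0,1) -> (0,5) [heading=270, draw]
Final: pos=(0,5), heading=270, 2 segment(s) drawn
Waypoints (3 total):
(0, 0)
(0, 1)
(0, 5)

Answer: (0, 0)
(0, 1)
(0, 5)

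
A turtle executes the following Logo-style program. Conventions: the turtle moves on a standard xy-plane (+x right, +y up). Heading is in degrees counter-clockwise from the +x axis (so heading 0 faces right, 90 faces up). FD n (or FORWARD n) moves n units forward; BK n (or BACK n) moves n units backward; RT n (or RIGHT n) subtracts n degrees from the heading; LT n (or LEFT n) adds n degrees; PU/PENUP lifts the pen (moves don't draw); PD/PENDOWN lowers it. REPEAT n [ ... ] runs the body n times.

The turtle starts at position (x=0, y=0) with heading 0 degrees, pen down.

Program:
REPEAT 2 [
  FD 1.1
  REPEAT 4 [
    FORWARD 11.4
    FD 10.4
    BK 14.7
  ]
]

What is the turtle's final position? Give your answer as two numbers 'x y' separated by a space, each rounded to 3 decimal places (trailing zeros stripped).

Executing turtle program step by step:
Start: pos=(0,0), heading=0, pen down
REPEAT 2 [
  -- iteration 1/2 --
  FD 1.1: (0,0) -> (1.1,0) [heading=0, draw]
  REPEAT 4 [
    -- iteration 1/4 --
    FD 11.4: (1.1,0) -> (12.5,0) [heading=0, draw]
    FD 10.4: (12.5,0) -> (22.9,0) [heading=0, draw]
    BK 14.7: (22.9,0) -> (8.2,0) [heading=0, draw]
    -- iteration 2/4 --
    FD 11.4: (8.2,0) -> (19.6,0) [heading=0, draw]
    FD 10.4: (19.6,0) -> (30,0) [heading=0, draw]
    BK 14.7: (30,0) -> (15.3,0) [heading=0, draw]
    -- iteration 3/4 --
    FD 11.4: (15.3,0) -> (26.7,0) [heading=0, draw]
    FD 10.4: (26.7,0) -> (37.1,0) [heading=0, draw]
    BK 14.7: (37.1,0) -> (22.4,0) [heading=0, draw]
    -- iteration 4/4 --
    FD 11.4: (22.4,0) -> (33.8,0) [heading=0, draw]
    FD 10.4: (33.8,0) -> (44.2,0) [heading=0, draw]
    BK 14.7: (44.2,0) -> (29.5,0) [heading=0, draw]
  ]
  -- iteration 2/2 --
  FD 1.1: (29.5,0) -> (30.6,0) [heading=0, draw]
  REPEAT 4 [
    -- iteration 1/4 --
    FD 11.4: (30.6,0) -> (42,0) [heading=0, draw]
    FD 10.4: (42,0) -> (52.4,0) [heading=0, draw]
    BK 14.7: (52.4,0) -> (37.7,0) [heading=0, draw]
    -- iteration 2/4 --
    FD 11.4: (37.7,0) -> (49.1,0) [heading=0, draw]
    FD 10.4: (49.1,0) -> (59.5,0) [heading=0, draw]
    BK 14.7: (59.5,0) -> (44.8,0) [heading=0, draw]
    -- iteration 3/4 --
    FD 11.4: (44.8,0) -> (56.2,0) [heading=0, draw]
    FD 10.4: (56.2,0) -> (66.6,0) [heading=0, draw]
    BK 14.7: (66.6,0) -> (51.9,0) [heading=0, draw]
    -- iteration 4/4 --
    FD 11.4: (51.9,0) -> (63.3,0) [heading=0, draw]
    FD 10.4: (63.3,0) -> (73.7,0) [heading=0, draw]
    BK 14.7: (73.7,0) -> (59,0) [heading=0, draw]
  ]
]
Final: pos=(59,0), heading=0, 26 segment(s) drawn

Answer: 59 0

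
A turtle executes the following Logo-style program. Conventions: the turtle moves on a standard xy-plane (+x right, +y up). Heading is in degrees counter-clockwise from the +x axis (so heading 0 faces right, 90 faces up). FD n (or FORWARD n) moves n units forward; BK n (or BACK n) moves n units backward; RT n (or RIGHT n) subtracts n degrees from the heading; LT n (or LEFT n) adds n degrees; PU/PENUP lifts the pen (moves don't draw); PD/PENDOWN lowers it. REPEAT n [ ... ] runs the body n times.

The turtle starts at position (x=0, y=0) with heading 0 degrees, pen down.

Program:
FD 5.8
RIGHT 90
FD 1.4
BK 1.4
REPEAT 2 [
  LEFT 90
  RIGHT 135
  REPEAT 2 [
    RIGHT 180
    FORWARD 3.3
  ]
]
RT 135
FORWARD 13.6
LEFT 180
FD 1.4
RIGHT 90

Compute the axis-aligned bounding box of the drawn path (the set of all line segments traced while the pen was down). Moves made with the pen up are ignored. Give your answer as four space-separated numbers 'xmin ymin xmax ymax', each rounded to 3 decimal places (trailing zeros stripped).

Executing turtle program step by step:
Start: pos=(0,0), heading=0, pen down
FD 5.8: (0,0) -> (5.8,0) [heading=0, draw]
RT 90: heading 0 -> 270
FD 1.4: (5.8,0) -> (5.8,-1.4) [heading=270, draw]
BK 1.4: (5.8,-1.4) -> (5.8,0) [heading=270, draw]
REPEAT 2 [
  -- iteration 1/2 --
  LT 90: heading 270 -> 0
  RT 135: heading 0 -> 225
  REPEAT 2 [
    -- iteration 1/2 --
    RT 180: heading 225 -> 45
    FD 3.3: (5.8,0) -> (8.133,2.333) [heading=45, draw]
    -- iteration 2/2 --
    RT 180: heading 45 -> 225
    FD 3.3: (8.133,2.333) -> (5.8,0) [heading=225, draw]
  ]
  -- iteration 2/2 --
  LT 90: heading 225 -> 315
  RT 135: heading 315 -> 180
  REPEAT 2 [
    -- iteration 1/2 --
    RT 180: heading 180 -> 0
    FD 3.3: (5.8,0) -> (9.1,0) [heading=0, draw]
    -- iteration 2/2 --
    RT 180: heading 0 -> 180
    FD 3.3: (9.1,0) -> (5.8,0) [heading=180, draw]
  ]
]
RT 135: heading 180 -> 45
FD 13.6: (5.8,0) -> (15.417,9.617) [heading=45, draw]
LT 180: heading 45 -> 225
FD 1.4: (15.417,9.617) -> (14.427,8.627) [heading=225, draw]
RT 90: heading 225 -> 135
Final: pos=(14.427,8.627), heading=135, 9 segment(s) drawn

Segment endpoints: x in {0, 5.8, 5.8, 5.8, 8.133, 9.1, 14.427, 15.417}, y in {-1.4, 0, 0, 0, 0, 2.333, 8.627, 9.617}
xmin=0, ymin=-1.4, xmax=15.417, ymax=9.617

Answer: 0 -1.4 15.417 9.617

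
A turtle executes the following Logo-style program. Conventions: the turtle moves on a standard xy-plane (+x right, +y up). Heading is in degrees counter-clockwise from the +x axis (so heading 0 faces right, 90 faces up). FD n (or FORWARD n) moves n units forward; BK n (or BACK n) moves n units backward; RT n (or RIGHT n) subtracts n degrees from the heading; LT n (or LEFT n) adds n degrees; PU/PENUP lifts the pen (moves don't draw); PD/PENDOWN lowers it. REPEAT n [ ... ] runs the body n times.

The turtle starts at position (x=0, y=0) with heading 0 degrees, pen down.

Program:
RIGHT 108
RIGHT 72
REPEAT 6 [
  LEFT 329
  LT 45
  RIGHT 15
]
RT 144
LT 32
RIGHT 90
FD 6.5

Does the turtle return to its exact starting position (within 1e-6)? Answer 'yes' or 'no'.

Answer: no

Derivation:
Executing turtle program step by step:
Start: pos=(0,0), heading=0, pen down
RT 108: heading 0 -> 252
RT 72: heading 252 -> 180
REPEAT 6 [
  -- iteration 1/6 --
  LT 329: heading 180 -> 149
  LT 45: heading 149 -> 194
  RT 15: heading 194 -> 179
  -- iteration 2/6 --
  LT 329: heading 179 -> 148
  LT 45: heading 148 -> 193
  RT 15: heading 193 -> 178
  -- iteration 3/6 --
  LT 329: heading 178 -> 147
  LT 45: heading 147 -> 192
  RT 15: heading 192 -> 177
  -- iteration 4/6 --
  LT 329: heading 177 -> 146
  LT 45: heading 146 -> 191
  RT 15: heading 191 -> 176
  -- iteration 5/6 --
  LT 329: heading 176 -> 145
  LT 45: heading 145 -> 190
  RT 15: heading 190 -> 175
  -- iteration 6/6 --
  LT 329: heading 175 -> 144
  LT 45: heading 144 -> 189
  RT 15: heading 189 -> 174
]
RT 144: heading 174 -> 30
LT 32: heading 30 -> 62
RT 90: heading 62 -> 332
FD 6.5: (0,0) -> (5.739,-3.052) [heading=332, draw]
Final: pos=(5.739,-3.052), heading=332, 1 segment(s) drawn

Start position: (0, 0)
Final position: (5.739, -3.052)
Distance = 6.5; >= 1e-6 -> NOT closed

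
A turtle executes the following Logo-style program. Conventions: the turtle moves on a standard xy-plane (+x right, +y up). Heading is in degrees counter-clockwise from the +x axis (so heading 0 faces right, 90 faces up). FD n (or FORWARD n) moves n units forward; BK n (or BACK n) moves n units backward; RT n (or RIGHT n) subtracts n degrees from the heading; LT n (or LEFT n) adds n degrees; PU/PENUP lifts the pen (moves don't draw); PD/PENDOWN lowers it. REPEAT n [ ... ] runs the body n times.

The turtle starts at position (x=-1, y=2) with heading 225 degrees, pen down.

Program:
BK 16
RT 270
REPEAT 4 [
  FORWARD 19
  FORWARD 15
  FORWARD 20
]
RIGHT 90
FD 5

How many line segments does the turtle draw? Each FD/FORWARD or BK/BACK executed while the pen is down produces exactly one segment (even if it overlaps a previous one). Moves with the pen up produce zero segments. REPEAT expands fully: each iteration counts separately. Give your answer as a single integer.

Answer: 14

Derivation:
Executing turtle program step by step:
Start: pos=(-1,2), heading=225, pen down
BK 16: (-1,2) -> (10.314,13.314) [heading=225, draw]
RT 270: heading 225 -> 315
REPEAT 4 [
  -- iteration 1/4 --
  FD 19: (10.314,13.314) -> (23.749,-0.121) [heading=315, draw]
  FD 15: (23.749,-0.121) -> (34.355,-10.728) [heading=315, draw]
  FD 20: (34.355,-10.728) -> (48.497,-24.87) [heading=315, draw]
  -- iteration 2/4 --
  FD 19: (48.497,-24.87) -> (61.933,-38.305) [heading=315, draw]
  FD 15: (61.933,-38.305) -> (72.539,-48.912) [heading=315, draw]
  FD 20: (72.539,-48.912) -> (86.681,-63.054) [heading=315, draw]
  -- iteration 3/4 --
  FD 19: (86.681,-63.054) -> (100.116,-76.489) [heading=315, draw]
  FD 15: (100.116,-76.489) -> (110.723,-87.095) [heading=315, draw]
  FD 20: (110.723,-87.095) -> (124.865,-101.238) [heading=315, draw]
  -- iteration 4/4 --
  FD 19: (124.865,-101.238) -> (138.3,-114.673) [heading=315, draw]
  FD 15: (138.3,-114.673) -> (148.907,-125.279) [heading=315, draw]
  FD 20: (148.907,-125.279) -> (163.049,-139.421) [heading=315, draw]
]
RT 90: heading 315 -> 225
FD 5: (163.049,-139.421) -> (159.513,-142.957) [heading=225, draw]
Final: pos=(159.513,-142.957), heading=225, 14 segment(s) drawn
Segments drawn: 14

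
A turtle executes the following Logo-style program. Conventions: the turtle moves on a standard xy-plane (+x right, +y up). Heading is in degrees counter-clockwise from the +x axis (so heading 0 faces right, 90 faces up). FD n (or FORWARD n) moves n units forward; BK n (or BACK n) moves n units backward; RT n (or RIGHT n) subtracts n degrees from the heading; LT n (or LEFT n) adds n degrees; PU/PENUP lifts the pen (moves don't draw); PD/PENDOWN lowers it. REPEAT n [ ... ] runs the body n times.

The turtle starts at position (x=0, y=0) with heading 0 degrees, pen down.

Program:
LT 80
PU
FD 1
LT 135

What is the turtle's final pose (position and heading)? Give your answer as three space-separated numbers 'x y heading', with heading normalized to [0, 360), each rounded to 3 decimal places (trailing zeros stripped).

Answer: 0.174 0.985 215

Derivation:
Executing turtle program step by step:
Start: pos=(0,0), heading=0, pen down
LT 80: heading 0 -> 80
PU: pen up
FD 1: (0,0) -> (0.174,0.985) [heading=80, move]
LT 135: heading 80 -> 215
Final: pos=(0.174,0.985), heading=215, 0 segment(s) drawn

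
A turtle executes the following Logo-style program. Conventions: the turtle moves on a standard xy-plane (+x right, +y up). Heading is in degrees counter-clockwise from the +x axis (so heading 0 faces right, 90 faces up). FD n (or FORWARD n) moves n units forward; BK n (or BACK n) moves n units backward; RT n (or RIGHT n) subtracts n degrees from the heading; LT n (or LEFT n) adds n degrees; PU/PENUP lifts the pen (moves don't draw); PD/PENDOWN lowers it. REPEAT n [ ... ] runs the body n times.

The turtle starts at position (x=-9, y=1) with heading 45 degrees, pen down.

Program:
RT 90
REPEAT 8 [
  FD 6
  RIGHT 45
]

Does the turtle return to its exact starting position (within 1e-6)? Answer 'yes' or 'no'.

Answer: yes

Derivation:
Executing turtle program step by step:
Start: pos=(-9,1), heading=45, pen down
RT 90: heading 45 -> 315
REPEAT 8 [
  -- iteration 1/8 --
  FD 6: (-9,1) -> (-4.757,-3.243) [heading=315, draw]
  RT 45: heading 315 -> 270
  -- iteration 2/8 --
  FD 6: (-4.757,-3.243) -> (-4.757,-9.243) [heading=270, draw]
  RT 45: heading 270 -> 225
  -- iteration 3/8 --
  FD 6: (-4.757,-9.243) -> (-9,-13.485) [heading=225, draw]
  RT 45: heading 225 -> 180
  -- iteration 4/8 --
  FD 6: (-9,-13.485) -> (-15,-13.485) [heading=180, draw]
  RT 45: heading 180 -> 135
  -- iteration 5/8 --
  FD 6: (-15,-13.485) -> (-19.243,-9.243) [heading=135, draw]
  RT 45: heading 135 -> 90
  -- iteration 6/8 --
  FD 6: (-19.243,-9.243) -> (-19.243,-3.243) [heading=90, draw]
  RT 45: heading 90 -> 45
  -- iteration 7/8 --
  FD 6: (-19.243,-3.243) -> (-15,1) [heading=45, draw]
  RT 45: heading 45 -> 0
  -- iteration 8/8 --
  FD 6: (-15,1) -> (-9,1) [heading=0, draw]
  RT 45: heading 0 -> 315
]
Final: pos=(-9,1), heading=315, 8 segment(s) drawn

Start position: (-9, 1)
Final position: (-9, 1)
Distance = 0; < 1e-6 -> CLOSED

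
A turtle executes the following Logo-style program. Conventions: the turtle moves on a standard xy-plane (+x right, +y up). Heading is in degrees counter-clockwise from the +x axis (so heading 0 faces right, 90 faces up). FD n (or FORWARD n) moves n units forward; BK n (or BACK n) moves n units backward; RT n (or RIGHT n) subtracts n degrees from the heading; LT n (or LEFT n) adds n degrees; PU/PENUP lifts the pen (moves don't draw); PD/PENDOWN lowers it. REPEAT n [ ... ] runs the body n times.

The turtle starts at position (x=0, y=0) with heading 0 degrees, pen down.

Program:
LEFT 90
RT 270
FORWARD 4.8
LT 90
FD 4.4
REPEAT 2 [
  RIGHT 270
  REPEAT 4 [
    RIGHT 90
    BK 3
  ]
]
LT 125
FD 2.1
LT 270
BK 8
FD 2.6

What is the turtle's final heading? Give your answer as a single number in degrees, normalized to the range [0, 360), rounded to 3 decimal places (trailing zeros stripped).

Answer: 125

Derivation:
Executing turtle program step by step:
Start: pos=(0,0), heading=0, pen down
LT 90: heading 0 -> 90
RT 270: heading 90 -> 180
FD 4.8: (0,0) -> (-4.8,0) [heading=180, draw]
LT 90: heading 180 -> 270
FD 4.4: (-4.8,0) -> (-4.8,-4.4) [heading=270, draw]
REPEAT 2 [
  -- iteration 1/2 --
  RT 270: heading 270 -> 0
  REPEAT 4 [
    -- iteration 1/4 --
    RT 90: heading 0 -> 270
    BK 3: (-4.8,-4.4) -> (-4.8,-1.4) [heading=270, draw]
    -- iteration 2/4 --
    RT 90: heading 270 -> 180
    BK 3: (-4.8,-1.4) -> (-1.8,-1.4) [heading=180, draw]
    -- iteration 3/4 --
    RT 90: heading 180 -> 90
    BK 3: (-1.8,-1.4) -> (-1.8,-4.4) [heading=90, draw]
    -- iteration 4/4 --
    RT 90: heading 90 -> 0
    BK 3: (-1.8,-4.4) -> (-4.8,-4.4) [heading=0, draw]
  ]
  -- iteration 2/2 --
  RT 270: heading 0 -> 90
  REPEAT 4 [
    -- iteration 1/4 --
    RT 90: heading 90 -> 0
    BK 3: (-4.8,-4.4) -> (-7.8,-4.4) [heading=0, draw]
    -- iteration 2/4 --
    RT 90: heading 0 -> 270
    BK 3: (-7.8,-4.4) -> (-7.8,-1.4) [heading=270, draw]
    -- iteration 3/4 --
    RT 90: heading 270 -> 180
    BK 3: (-7.8,-1.4) -> (-4.8,-1.4) [heading=180, draw]
    -- iteration 4/4 --
    RT 90: heading 180 -> 90
    BK 3: (-4.8,-1.4) -> (-4.8,-4.4) [heading=90, draw]
  ]
]
LT 125: heading 90 -> 215
FD 2.1: (-4.8,-4.4) -> (-6.52,-5.605) [heading=215, draw]
LT 270: heading 215 -> 125
BK 8: (-6.52,-5.605) -> (-1.932,-12.158) [heading=125, draw]
FD 2.6: (-1.932,-12.158) -> (-3.423,-10.028) [heading=125, draw]
Final: pos=(-3.423,-10.028), heading=125, 13 segment(s) drawn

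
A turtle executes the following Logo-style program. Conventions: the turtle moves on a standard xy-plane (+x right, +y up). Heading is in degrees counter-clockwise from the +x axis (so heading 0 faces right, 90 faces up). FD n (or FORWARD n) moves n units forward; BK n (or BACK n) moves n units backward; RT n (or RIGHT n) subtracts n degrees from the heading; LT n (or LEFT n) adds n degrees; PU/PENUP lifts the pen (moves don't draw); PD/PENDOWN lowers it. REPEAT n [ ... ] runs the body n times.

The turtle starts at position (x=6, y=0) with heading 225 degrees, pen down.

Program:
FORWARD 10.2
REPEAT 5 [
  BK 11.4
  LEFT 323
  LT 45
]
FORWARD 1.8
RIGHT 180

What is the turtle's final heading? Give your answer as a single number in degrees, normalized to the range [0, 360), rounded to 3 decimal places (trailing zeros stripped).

Executing turtle program step by step:
Start: pos=(6,0), heading=225, pen down
FD 10.2: (6,0) -> (-1.212,-7.212) [heading=225, draw]
REPEAT 5 [
  -- iteration 1/5 --
  BK 11.4: (-1.212,-7.212) -> (6.849,0.849) [heading=225, draw]
  LT 323: heading 225 -> 188
  LT 45: heading 188 -> 233
  -- iteration 2/5 --
  BK 11.4: (6.849,0.849) -> (13.709,9.953) [heading=233, draw]
  LT 323: heading 233 -> 196
  LT 45: heading 196 -> 241
  -- iteration 3/5 --
  BK 11.4: (13.709,9.953) -> (19.236,19.924) [heading=241, draw]
  LT 323: heading 241 -> 204
  LT 45: heading 204 -> 249
  -- iteration 4/5 --
  BK 11.4: (19.236,19.924) -> (23.321,30.566) [heading=249, draw]
  LT 323: heading 249 -> 212
  LT 45: heading 212 -> 257
  -- iteration 5/5 --
  BK 11.4: (23.321,30.566) -> (25.886,41.674) [heading=257, draw]
  LT 323: heading 257 -> 220
  LT 45: heading 220 -> 265
]
FD 1.8: (25.886,41.674) -> (25.729,39.881) [heading=265, draw]
RT 180: heading 265 -> 85
Final: pos=(25.729,39.881), heading=85, 7 segment(s) drawn

Answer: 85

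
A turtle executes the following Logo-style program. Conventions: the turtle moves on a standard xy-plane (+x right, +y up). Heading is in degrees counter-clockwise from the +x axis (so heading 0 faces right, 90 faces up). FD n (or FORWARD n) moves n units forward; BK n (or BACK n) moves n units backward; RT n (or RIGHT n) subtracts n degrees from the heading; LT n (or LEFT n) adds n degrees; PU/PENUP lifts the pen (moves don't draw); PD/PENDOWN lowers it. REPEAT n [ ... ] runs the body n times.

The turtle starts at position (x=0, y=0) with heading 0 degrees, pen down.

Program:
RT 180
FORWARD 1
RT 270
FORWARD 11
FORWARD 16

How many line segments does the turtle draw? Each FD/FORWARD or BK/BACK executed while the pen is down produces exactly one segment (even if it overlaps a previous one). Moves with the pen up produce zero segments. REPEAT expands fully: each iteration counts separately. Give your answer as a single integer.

Answer: 3

Derivation:
Executing turtle program step by step:
Start: pos=(0,0), heading=0, pen down
RT 180: heading 0 -> 180
FD 1: (0,0) -> (-1,0) [heading=180, draw]
RT 270: heading 180 -> 270
FD 11: (-1,0) -> (-1,-11) [heading=270, draw]
FD 16: (-1,-11) -> (-1,-27) [heading=270, draw]
Final: pos=(-1,-27), heading=270, 3 segment(s) drawn
Segments drawn: 3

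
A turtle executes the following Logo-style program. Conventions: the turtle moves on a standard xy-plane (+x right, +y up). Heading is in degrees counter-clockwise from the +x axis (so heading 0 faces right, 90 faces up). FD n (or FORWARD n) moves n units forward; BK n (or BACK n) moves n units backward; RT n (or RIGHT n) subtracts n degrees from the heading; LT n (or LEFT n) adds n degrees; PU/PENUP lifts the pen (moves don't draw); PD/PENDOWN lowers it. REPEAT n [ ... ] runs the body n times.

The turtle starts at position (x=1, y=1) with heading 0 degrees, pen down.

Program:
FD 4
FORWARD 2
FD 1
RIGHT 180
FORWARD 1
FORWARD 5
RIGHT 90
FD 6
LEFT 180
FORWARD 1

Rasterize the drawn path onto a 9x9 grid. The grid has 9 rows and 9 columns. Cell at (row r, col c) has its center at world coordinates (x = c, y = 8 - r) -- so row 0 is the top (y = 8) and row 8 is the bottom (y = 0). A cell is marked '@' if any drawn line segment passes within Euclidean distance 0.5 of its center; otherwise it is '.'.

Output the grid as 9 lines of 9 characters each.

Segment 0: (1,1) -> (5,1)
Segment 1: (5,1) -> (7,1)
Segment 2: (7,1) -> (8,1)
Segment 3: (8,1) -> (7,1)
Segment 4: (7,1) -> (2,1)
Segment 5: (2,1) -> (2,7)
Segment 6: (2,7) -> (2,6)

Answer: .........
..@......
..@......
..@......
..@......
..@......
..@......
.@@@@@@@@
.........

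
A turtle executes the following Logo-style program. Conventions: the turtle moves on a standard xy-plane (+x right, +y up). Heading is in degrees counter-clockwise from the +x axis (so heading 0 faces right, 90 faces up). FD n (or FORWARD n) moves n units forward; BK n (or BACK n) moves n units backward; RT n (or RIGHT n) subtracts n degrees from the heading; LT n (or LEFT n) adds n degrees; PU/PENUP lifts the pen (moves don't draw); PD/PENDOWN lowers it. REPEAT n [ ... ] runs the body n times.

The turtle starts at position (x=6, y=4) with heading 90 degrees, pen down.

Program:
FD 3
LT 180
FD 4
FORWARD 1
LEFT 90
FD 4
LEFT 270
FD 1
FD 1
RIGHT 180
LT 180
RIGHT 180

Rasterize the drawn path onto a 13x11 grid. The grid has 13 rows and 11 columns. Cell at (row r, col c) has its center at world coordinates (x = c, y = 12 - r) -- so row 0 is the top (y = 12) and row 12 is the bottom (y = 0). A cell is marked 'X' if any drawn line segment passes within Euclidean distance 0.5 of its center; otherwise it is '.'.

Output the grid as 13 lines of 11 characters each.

Answer: ...........
...........
...........
...........
...........
......X....
......X....
......X....
......X....
......X....
......XXXXX
..........X
..........X

Derivation:
Segment 0: (6,4) -> (6,7)
Segment 1: (6,7) -> (6,3)
Segment 2: (6,3) -> (6,2)
Segment 3: (6,2) -> (10,2)
Segment 4: (10,2) -> (10,1)
Segment 5: (10,1) -> (10,-0)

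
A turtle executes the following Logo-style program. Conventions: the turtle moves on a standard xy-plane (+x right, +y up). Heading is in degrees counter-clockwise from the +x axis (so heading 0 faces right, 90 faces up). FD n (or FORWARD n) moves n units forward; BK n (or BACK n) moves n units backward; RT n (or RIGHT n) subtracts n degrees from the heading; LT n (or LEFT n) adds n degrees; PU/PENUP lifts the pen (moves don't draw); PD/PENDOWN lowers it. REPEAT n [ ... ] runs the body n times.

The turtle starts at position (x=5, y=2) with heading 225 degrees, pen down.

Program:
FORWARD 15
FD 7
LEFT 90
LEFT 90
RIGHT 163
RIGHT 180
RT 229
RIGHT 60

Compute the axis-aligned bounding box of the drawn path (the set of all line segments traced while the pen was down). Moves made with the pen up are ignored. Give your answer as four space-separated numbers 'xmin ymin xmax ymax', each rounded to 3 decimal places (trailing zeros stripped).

Answer: -10.556 -13.556 5 2

Derivation:
Executing turtle program step by step:
Start: pos=(5,2), heading=225, pen down
FD 15: (5,2) -> (-5.607,-8.607) [heading=225, draw]
FD 7: (-5.607,-8.607) -> (-10.556,-13.556) [heading=225, draw]
LT 90: heading 225 -> 315
LT 90: heading 315 -> 45
RT 163: heading 45 -> 242
RT 180: heading 242 -> 62
RT 229: heading 62 -> 193
RT 60: heading 193 -> 133
Final: pos=(-10.556,-13.556), heading=133, 2 segment(s) drawn

Segment endpoints: x in {-10.556, -5.607, 5}, y in {-13.556, -8.607, 2}
xmin=-10.556, ymin=-13.556, xmax=5, ymax=2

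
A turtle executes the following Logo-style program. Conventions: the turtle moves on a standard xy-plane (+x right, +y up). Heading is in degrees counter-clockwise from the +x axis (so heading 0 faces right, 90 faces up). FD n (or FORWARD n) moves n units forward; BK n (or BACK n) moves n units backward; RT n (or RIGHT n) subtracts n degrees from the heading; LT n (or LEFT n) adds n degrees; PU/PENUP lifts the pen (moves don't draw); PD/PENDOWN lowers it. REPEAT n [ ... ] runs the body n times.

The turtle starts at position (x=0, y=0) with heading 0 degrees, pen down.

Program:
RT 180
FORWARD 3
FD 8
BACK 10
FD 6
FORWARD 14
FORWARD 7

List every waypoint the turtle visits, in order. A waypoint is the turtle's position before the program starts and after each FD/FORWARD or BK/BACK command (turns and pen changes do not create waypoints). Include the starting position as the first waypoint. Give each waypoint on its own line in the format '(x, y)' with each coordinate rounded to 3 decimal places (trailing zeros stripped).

Answer: (0, 0)
(-3, 0)
(-11, 0)
(-1, 0)
(-7, 0)
(-21, 0)
(-28, 0)

Derivation:
Executing turtle program step by step:
Start: pos=(0,0), heading=0, pen down
RT 180: heading 0 -> 180
FD 3: (0,0) -> (-3,0) [heading=180, draw]
FD 8: (-3,0) -> (-11,0) [heading=180, draw]
BK 10: (-11,0) -> (-1,0) [heading=180, draw]
FD 6: (-1,0) -> (-7,0) [heading=180, draw]
FD 14: (-7,0) -> (-21,0) [heading=180, draw]
FD 7: (-21,0) -> (-28,0) [heading=180, draw]
Final: pos=(-28,0), heading=180, 6 segment(s) drawn
Waypoints (7 total):
(0, 0)
(-3, 0)
(-11, 0)
(-1, 0)
(-7, 0)
(-21, 0)
(-28, 0)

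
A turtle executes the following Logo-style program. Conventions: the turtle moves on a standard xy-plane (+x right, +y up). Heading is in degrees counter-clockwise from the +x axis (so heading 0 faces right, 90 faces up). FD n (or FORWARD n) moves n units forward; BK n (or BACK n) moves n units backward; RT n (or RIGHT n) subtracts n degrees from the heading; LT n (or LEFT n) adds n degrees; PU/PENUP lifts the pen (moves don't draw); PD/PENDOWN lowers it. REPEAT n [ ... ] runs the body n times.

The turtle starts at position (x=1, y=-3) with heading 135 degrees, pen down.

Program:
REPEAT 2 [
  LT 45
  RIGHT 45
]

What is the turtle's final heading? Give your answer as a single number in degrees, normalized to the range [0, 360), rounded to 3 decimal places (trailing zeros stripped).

Executing turtle program step by step:
Start: pos=(1,-3), heading=135, pen down
REPEAT 2 [
  -- iteration 1/2 --
  LT 45: heading 135 -> 180
  RT 45: heading 180 -> 135
  -- iteration 2/2 --
  LT 45: heading 135 -> 180
  RT 45: heading 180 -> 135
]
Final: pos=(1,-3), heading=135, 0 segment(s) drawn

Answer: 135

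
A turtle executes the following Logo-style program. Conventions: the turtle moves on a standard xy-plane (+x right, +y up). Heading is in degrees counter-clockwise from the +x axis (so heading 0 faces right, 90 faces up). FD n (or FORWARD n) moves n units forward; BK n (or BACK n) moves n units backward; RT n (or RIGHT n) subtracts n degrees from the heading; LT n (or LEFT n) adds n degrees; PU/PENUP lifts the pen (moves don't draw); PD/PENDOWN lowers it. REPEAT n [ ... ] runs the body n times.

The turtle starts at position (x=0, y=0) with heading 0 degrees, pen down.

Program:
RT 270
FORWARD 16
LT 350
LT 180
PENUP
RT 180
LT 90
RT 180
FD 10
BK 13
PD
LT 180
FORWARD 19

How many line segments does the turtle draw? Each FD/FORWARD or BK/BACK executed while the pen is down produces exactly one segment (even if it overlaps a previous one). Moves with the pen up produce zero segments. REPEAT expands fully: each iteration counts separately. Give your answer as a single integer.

Executing turtle program step by step:
Start: pos=(0,0), heading=0, pen down
RT 270: heading 0 -> 90
FD 16: (0,0) -> (0,16) [heading=90, draw]
LT 350: heading 90 -> 80
LT 180: heading 80 -> 260
PU: pen up
RT 180: heading 260 -> 80
LT 90: heading 80 -> 170
RT 180: heading 170 -> 350
FD 10: (0,16) -> (9.848,14.264) [heading=350, move]
BK 13: (9.848,14.264) -> (-2.954,16.521) [heading=350, move]
PD: pen down
LT 180: heading 350 -> 170
FD 19: (-2.954,16.521) -> (-21.666,19.82) [heading=170, draw]
Final: pos=(-21.666,19.82), heading=170, 2 segment(s) drawn
Segments drawn: 2

Answer: 2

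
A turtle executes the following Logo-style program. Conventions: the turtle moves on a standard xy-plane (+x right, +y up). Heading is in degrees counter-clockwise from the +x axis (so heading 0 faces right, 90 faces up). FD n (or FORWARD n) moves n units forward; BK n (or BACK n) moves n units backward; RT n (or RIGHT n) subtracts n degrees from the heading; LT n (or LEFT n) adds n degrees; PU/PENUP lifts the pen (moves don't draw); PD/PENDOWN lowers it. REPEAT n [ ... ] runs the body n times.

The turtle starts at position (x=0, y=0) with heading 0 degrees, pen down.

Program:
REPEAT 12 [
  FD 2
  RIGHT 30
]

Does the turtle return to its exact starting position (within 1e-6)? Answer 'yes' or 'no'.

Answer: yes

Derivation:
Executing turtle program step by step:
Start: pos=(0,0), heading=0, pen down
REPEAT 12 [
  -- iteration 1/12 --
  FD 2: (0,0) -> (2,0) [heading=0, draw]
  RT 30: heading 0 -> 330
  -- iteration 2/12 --
  FD 2: (2,0) -> (3.732,-1) [heading=330, draw]
  RT 30: heading 330 -> 300
  -- iteration 3/12 --
  FD 2: (3.732,-1) -> (4.732,-2.732) [heading=300, draw]
  RT 30: heading 300 -> 270
  -- iteration 4/12 --
  FD 2: (4.732,-2.732) -> (4.732,-4.732) [heading=270, draw]
  RT 30: heading 270 -> 240
  -- iteration 5/12 --
  FD 2: (4.732,-4.732) -> (3.732,-6.464) [heading=240, draw]
  RT 30: heading 240 -> 210
  -- iteration 6/12 --
  FD 2: (3.732,-6.464) -> (2,-7.464) [heading=210, draw]
  RT 30: heading 210 -> 180
  -- iteration 7/12 --
  FD 2: (2,-7.464) -> (0,-7.464) [heading=180, draw]
  RT 30: heading 180 -> 150
  -- iteration 8/12 --
  FD 2: (0,-7.464) -> (-1.732,-6.464) [heading=150, draw]
  RT 30: heading 150 -> 120
  -- iteration 9/12 --
  FD 2: (-1.732,-6.464) -> (-2.732,-4.732) [heading=120, draw]
  RT 30: heading 120 -> 90
  -- iteration 10/12 --
  FD 2: (-2.732,-4.732) -> (-2.732,-2.732) [heading=90, draw]
  RT 30: heading 90 -> 60
  -- iteration 11/12 --
  FD 2: (-2.732,-2.732) -> (-1.732,-1) [heading=60, draw]
  RT 30: heading 60 -> 30
  -- iteration 12/12 --
  FD 2: (-1.732,-1) -> (0,0) [heading=30, draw]
  RT 30: heading 30 -> 0
]
Final: pos=(0,0), heading=0, 12 segment(s) drawn

Start position: (0, 0)
Final position: (0, 0)
Distance = 0; < 1e-6 -> CLOSED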